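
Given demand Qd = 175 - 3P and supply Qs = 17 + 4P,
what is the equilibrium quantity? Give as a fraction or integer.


First find equilibrium price:
175 - 3P = 17 + 4P
P* = 158/7 = 158/7
Then substitute into demand:
Q* = 175 - 3 * 158/7 = 751/7

751/7


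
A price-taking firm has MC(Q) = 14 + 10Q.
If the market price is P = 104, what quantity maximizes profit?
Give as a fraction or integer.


In perfect competition, profit is maximized where P = MC.
104 = 14 + 10Q
90 = 10Q
Q* = 90/10 = 9

9


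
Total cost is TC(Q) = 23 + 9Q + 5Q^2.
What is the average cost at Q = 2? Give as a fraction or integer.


TC(2) = 23 + 9*2 + 5*2^2
TC(2) = 23 + 18 + 20 = 61
AC = TC/Q = 61/2 = 61/2

61/2


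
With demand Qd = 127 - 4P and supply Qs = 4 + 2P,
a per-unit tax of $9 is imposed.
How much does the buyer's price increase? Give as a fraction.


With a per-unit tax, the buyer's price increase depends on relative slopes.
Supply slope: d = 2, Demand slope: b = 4
Buyer's price increase = d * tax / (b + d)
= 2 * 9 / (4 + 2)
= 18 / 6 = 3

3


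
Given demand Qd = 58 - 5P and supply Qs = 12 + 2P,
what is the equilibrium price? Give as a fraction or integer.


At equilibrium, Qd = Qs.
58 - 5P = 12 + 2P
58 - 12 = 5P + 2P
46 = 7P
P* = 46/7 = 46/7

46/7


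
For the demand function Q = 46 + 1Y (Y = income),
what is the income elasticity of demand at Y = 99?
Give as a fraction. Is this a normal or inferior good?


dQ/dY = 1
At Y = 99: Q = 46 + 1*99 = 145
Ey = (dQ/dY)(Y/Q) = 1 * 99 / 145 = 99/145
Since Ey > 0, this is a normal good.

99/145 (normal good)


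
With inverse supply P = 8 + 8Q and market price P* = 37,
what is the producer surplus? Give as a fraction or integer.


Minimum supply price (at Q=0): P_min = 8
Quantity supplied at P* = 37:
Q* = (37 - 8)/8 = 29/8
PS = (1/2) * Q* * (P* - P_min)
PS = (1/2) * 29/8 * (37 - 8)
PS = (1/2) * 29/8 * 29 = 841/16

841/16


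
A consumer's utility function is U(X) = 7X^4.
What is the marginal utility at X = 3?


MU = dU/dX = 7*4*X^(4-1)
MU = 28*X^3
At X = 3:
MU = 28 * 3^3
MU = 28 * 27 = 756

756


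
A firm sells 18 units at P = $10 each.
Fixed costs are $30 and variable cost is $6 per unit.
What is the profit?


Total Revenue = P * Q = 10 * 18 = $180
Total Cost = FC + VC*Q = 30 + 6*18 = $138
Profit = TR - TC = 180 - 138 = $42

$42


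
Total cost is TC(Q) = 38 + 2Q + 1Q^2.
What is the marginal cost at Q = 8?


MC = dTC/dQ = 2 + 2*1*Q
At Q = 8:
MC = 2 + 2*8
MC = 2 + 16 = 18

18


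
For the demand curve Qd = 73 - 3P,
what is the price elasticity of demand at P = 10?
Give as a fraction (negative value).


dQ/dP = -3
At P = 10: Q = 73 - 3*10 = 43
E = (dQ/dP)(P/Q) = (-3)(10/43) = -30/43

-30/43


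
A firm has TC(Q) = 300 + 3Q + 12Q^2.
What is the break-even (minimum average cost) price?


AC(Q) = 300/Q + 3 + 12Q
To minimize: dAC/dQ = -300/Q^2 + 12 = 0
Q^2 = 300/12 = 25
Q* = 5
Min AC = 300/5 + 3 + 12*5
Min AC = 60 + 3 + 60 = 123

123


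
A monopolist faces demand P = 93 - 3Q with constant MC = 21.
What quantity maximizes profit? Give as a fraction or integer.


TR = P*Q = (93 - 3Q)Q = 93Q - 3Q^2
MR = dTR/dQ = 93 - 6Q
Set MR = MC:
93 - 6Q = 21
72 = 6Q
Q* = 72/6 = 12

12


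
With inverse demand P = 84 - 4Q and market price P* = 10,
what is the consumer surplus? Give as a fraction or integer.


Maximum willingness to pay (at Q=0): P_max = 84
Quantity demanded at P* = 10:
Q* = (84 - 10)/4 = 37/2
CS = (1/2) * Q* * (P_max - P*)
CS = (1/2) * 37/2 * (84 - 10)
CS = (1/2) * 37/2 * 74 = 1369/2

1369/2


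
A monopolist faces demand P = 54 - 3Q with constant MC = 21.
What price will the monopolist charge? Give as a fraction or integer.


MR = 54 - 6Q
Set MR = MC: 54 - 6Q = 21
Q* = 11/2
Substitute into demand:
P* = 54 - 3*11/2 = 75/2

75/2


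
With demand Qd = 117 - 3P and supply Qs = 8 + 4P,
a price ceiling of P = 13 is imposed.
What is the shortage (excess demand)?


At P = 13:
Qd = 117 - 3*13 = 78
Qs = 8 + 4*13 = 60
Shortage = Qd - Qs = 78 - 60 = 18

18


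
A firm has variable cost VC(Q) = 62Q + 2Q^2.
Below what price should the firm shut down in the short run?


AVC(Q) = VC(Q)/Q = 62 + 2Q
AVC is increasing in Q, so minimum AVC is at Q -> 0+.
Min AVC = 62
The firm should shut down if P < 62.

62


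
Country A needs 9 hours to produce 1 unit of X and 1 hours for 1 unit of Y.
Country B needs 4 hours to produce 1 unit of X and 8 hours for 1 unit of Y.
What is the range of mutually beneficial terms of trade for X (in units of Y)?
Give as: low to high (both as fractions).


Opportunity cost of X for Country A = hours_X / hours_Y = 9/1 = 9 units of Y
Opportunity cost of X for Country B = hours_X / hours_Y = 4/8 = 1/2 units of Y
Terms of trade must be between the two opportunity costs.
Range: 1/2 to 9

1/2 to 9


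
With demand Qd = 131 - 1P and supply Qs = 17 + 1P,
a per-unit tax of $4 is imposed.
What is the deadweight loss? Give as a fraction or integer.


Pre-tax equilibrium quantity: Q* = 74
Post-tax equilibrium quantity: Q_tax = 72
Reduction in quantity: Q* - Q_tax = 2
DWL = (1/2) * tax * (Q* - Q_tax)
DWL = (1/2) * 4 * 2 = 4

4


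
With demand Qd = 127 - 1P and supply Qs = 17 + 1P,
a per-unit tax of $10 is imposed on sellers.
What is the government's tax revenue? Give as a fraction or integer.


With tax on sellers, new supply: Qs' = 17 + 1(P - 10)
= 7 + 1P
New equilibrium quantity:
Q_new = 67
Tax revenue = tax * Q_new = 10 * 67 = 670

670


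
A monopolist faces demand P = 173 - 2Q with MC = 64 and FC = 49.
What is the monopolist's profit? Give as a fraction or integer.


MR = MC: 173 - 4Q = 64
Q* = 109/4
P* = 173 - 2*109/4 = 237/2
Profit = (P* - MC)*Q* - FC
= (237/2 - 64)*109/4 - 49
= 109/2*109/4 - 49
= 11881/8 - 49 = 11489/8

11489/8


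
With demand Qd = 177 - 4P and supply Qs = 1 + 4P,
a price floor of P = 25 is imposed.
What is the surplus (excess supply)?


At P = 25:
Qd = 177 - 4*25 = 77
Qs = 1 + 4*25 = 101
Surplus = Qs - Qd = 101 - 77 = 24

24


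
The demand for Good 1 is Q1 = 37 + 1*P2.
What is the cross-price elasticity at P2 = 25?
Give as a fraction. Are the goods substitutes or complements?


dQ1/dP2 = 1
At P2 = 25: Q1 = 37 + 1*25 = 62
Exy = (dQ1/dP2)(P2/Q1) = 1 * 25 / 62 = 25/62
Since Exy > 0, the goods are substitutes.

25/62 (substitutes)


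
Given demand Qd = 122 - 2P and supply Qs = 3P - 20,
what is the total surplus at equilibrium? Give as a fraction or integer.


Find equilibrium: 122 - 2P = 3P - 20
122 + 20 = 5P
P* = 142/5 = 142/5
Q* = 3*142/5 - 20 = 326/5
Inverse demand: P = 61 - Q/2, so P_max = 61
Inverse supply: P = 20/3 + Q/3, so P_min = 20/3
CS = (1/2) * 326/5 * (61 - 142/5) = 26569/25
PS = (1/2) * 326/5 * (142/5 - 20/3) = 53138/75
TS = CS + PS = 26569/25 + 53138/75 = 26569/15

26569/15


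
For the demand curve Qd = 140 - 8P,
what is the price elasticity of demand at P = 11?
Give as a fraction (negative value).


dQ/dP = -8
At P = 11: Q = 140 - 8*11 = 52
E = (dQ/dP)(P/Q) = (-8)(11/52) = -22/13

-22/13


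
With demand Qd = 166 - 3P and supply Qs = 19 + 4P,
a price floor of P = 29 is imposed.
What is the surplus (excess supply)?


At P = 29:
Qd = 166 - 3*29 = 79
Qs = 19 + 4*29 = 135
Surplus = Qs - Qd = 135 - 79 = 56

56


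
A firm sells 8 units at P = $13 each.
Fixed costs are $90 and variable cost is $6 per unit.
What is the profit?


Total Revenue = P * Q = 13 * 8 = $104
Total Cost = FC + VC*Q = 90 + 6*8 = $138
Profit = TR - TC = 104 - 138 = $-34

$-34


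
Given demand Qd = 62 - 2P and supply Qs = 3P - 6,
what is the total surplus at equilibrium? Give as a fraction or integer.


Find equilibrium: 62 - 2P = 3P - 6
62 + 6 = 5P
P* = 68/5 = 68/5
Q* = 3*68/5 - 6 = 174/5
Inverse demand: P = 31 - Q/2, so P_max = 31
Inverse supply: P = 2 + Q/3, so P_min = 2
CS = (1/2) * 174/5 * (31 - 68/5) = 7569/25
PS = (1/2) * 174/5 * (68/5 - 2) = 5046/25
TS = CS + PS = 7569/25 + 5046/25 = 2523/5

2523/5


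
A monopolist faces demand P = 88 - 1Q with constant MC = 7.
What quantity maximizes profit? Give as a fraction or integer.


TR = P*Q = (88 - 1Q)Q = 88Q - 1Q^2
MR = dTR/dQ = 88 - 2Q
Set MR = MC:
88 - 2Q = 7
81 = 2Q
Q* = 81/2 = 81/2

81/2


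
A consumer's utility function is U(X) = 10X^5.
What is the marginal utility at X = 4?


MU = dU/dX = 10*5*X^(5-1)
MU = 50*X^4
At X = 4:
MU = 50 * 4^4
MU = 50 * 256 = 12800

12800


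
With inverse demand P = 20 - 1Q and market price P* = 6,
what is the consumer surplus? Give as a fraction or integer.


Maximum willingness to pay (at Q=0): P_max = 20
Quantity demanded at P* = 6:
Q* = (20 - 6)/1 = 14
CS = (1/2) * Q* * (P_max - P*)
CS = (1/2) * 14 * (20 - 6)
CS = (1/2) * 14 * 14 = 98

98


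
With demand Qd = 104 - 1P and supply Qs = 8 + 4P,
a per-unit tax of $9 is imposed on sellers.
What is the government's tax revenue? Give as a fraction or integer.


With tax on sellers, new supply: Qs' = 8 + 4(P - 9)
= 4P - 28
New equilibrium quantity:
Q_new = 388/5
Tax revenue = tax * Q_new = 9 * 388/5 = 3492/5

3492/5


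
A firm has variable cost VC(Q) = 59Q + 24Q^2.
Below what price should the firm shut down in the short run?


AVC(Q) = VC(Q)/Q = 59 + 24Q
AVC is increasing in Q, so minimum AVC is at Q -> 0+.
Min AVC = 59
The firm should shut down if P < 59.

59


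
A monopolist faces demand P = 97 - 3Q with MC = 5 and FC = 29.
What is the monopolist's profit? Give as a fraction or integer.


MR = MC: 97 - 6Q = 5
Q* = 46/3
P* = 97 - 3*46/3 = 51
Profit = (P* - MC)*Q* - FC
= (51 - 5)*46/3 - 29
= 46*46/3 - 29
= 2116/3 - 29 = 2029/3

2029/3


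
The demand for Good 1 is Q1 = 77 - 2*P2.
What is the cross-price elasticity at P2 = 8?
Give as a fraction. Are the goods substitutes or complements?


dQ1/dP2 = -2
At P2 = 8: Q1 = 77 - 2*8 = 61
Exy = (dQ1/dP2)(P2/Q1) = -2 * 8 / 61 = -16/61
Since Exy < 0, the goods are complements.

-16/61 (complements)


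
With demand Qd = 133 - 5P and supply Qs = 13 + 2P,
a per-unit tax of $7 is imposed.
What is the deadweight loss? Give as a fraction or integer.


Pre-tax equilibrium quantity: Q* = 331/7
Post-tax equilibrium quantity: Q_tax = 261/7
Reduction in quantity: Q* - Q_tax = 10
DWL = (1/2) * tax * (Q* - Q_tax)
DWL = (1/2) * 7 * 10 = 35

35


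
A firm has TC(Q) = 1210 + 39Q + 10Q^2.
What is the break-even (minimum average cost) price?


AC(Q) = 1210/Q + 39 + 10Q
To minimize: dAC/dQ = -1210/Q^2 + 10 = 0
Q^2 = 1210/10 = 121
Q* = 11
Min AC = 1210/11 + 39 + 10*11
Min AC = 110 + 39 + 110 = 259

259


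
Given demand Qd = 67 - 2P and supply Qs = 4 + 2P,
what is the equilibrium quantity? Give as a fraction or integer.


First find equilibrium price:
67 - 2P = 4 + 2P
P* = 63/4 = 63/4
Then substitute into demand:
Q* = 67 - 2 * 63/4 = 71/2

71/2


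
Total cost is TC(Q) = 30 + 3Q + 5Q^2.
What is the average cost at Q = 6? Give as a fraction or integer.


TC(6) = 30 + 3*6 + 5*6^2
TC(6) = 30 + 18 + 180 = 228
AC = TC/Q = 228/6 = 38

38


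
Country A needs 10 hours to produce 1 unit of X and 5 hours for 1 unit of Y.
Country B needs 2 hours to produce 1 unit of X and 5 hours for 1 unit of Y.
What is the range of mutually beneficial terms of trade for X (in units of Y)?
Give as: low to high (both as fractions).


Opportunity cost of X for Country A = hours_X / hours_Y = 10/5 = 2 units of Y
Opportunity cost of X for Country B = hours_X / hours_Y = 2/5 = 2/5 units of Y
Terms of trade must be between the two opportunity costs.
Range: 2/5 to 2

2/5 to 2


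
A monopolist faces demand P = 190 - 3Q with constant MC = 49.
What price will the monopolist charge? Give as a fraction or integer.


MR = 190 - 6Q
Set MR = MC: 190 - 6Q = 49
Q* = 47/2
Substitute into demand:
P* = 190 - 3*47/2 = 239/2

239/2


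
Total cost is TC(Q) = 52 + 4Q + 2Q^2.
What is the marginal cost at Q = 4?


MC = dTC/dQ = 4 + 2*2*Q
At Q = 4:
MC = 4 + 4*4
MC = 4 + 16 = 20

20


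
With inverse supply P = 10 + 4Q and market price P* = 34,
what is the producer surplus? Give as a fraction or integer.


Minimum supply price (at Q=0): P_min = 10
Quantity supplied at P* = 34:
Q* = (34 - 10)/4 = 6
PS = (1/2) * Q* * (P* - P_min)
PS = (1/2) * 6 * (34 - 10)
PS = (1/2) * 6 * 24 = 72

72


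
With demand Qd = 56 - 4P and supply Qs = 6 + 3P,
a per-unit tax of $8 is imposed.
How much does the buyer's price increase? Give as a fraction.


With a per-unit tax, the buyer's price increase depends on relative slopes.
Supply slope: d = 3, Demand slope: b = 4
Buyer's price increase = d * tax / (b + d)
= 3 * 8 / (4 + 3)
= 24 / 7 = 24/7

24/7


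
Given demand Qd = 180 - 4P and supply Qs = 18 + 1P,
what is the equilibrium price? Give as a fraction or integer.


At equilibrium, Qd = Qs.
180 - 4P = 18 + 1P
180 - 18 = 4P + 1P
162 = 5P
P* = 162/5 = 162/5

162/5


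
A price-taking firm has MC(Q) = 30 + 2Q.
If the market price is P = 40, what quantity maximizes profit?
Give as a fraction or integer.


In perfect competition, profit is maximized where P = MC.
40 = 30 + 2Q
10 = 2Q
Q* = 10/2 = 5

5


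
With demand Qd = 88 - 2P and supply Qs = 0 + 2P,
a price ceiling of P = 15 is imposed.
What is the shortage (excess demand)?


At P = 15:
Qd = 88 - 2*15 = 58
Qs = 0 + 2*15 = 30
Shortage = Qd - Qs = 58 - 30 = 28

28


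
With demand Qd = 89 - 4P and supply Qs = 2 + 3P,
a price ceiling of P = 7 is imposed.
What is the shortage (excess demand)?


At P = 7:
Qd = 89 - 4*7 = 61
Qs = 2 + 3*7 = 23
Shortage = Qd - Qs = 61 - 23 = 38

38


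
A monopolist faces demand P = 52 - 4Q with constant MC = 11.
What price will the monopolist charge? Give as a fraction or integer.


MR = 52 - 8Q
Set MR = MC: 52 - 8Q = 11
Q* = 41/8
Substitute into demand:
P* = 52 - 4*41/8 = 63/2

63/2


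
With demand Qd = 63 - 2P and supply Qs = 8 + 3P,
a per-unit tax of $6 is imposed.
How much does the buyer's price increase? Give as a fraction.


With a per-unit tax, the buyer's price increase depends on relative slopes.
Supply slope: d = 3, Demand slope: b = 2
Buyer's price increase = d * tax / (b + d)
= 3 * 6 / (2 + 3)
= 18 / 5 = 18/5

18/5


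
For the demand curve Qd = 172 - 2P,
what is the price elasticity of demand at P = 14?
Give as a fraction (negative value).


dQ/dP = -2
At P = 14: Q = 172 - 2*14 = 144
E = (dQ/dP)(P/Q) = (-2)(14/144) = -7/36

-7/36


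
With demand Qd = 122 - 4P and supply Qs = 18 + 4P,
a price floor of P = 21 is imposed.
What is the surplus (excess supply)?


At P = 21:
Qd = 122 - 4*21 = 38
Qs = 18 + 4*21 = 102
Surplus = Qs - Qd = 102 - 38 = 64

64


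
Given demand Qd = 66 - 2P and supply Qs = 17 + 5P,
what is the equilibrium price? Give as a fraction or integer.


At equilibrium, Qd = Qs.
66 - 2P = 17 + 5P
66 - 17 = 2P + 5P
49 = 7P
P* = 49/7 = 7

7


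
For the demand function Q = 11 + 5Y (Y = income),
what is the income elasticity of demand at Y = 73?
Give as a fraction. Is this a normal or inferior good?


dQ/dY = 5
At Y = 73: Q = 11 + 5*73 = 376
Ey = (dQ/dY)(Y/Q) = 5 * 73 / 376 = 365/376
Since Ey > 0, this is a normal good.

365/376 (normal good)


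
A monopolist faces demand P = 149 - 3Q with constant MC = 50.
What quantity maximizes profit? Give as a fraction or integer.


TR = P*Q = (149 - 3Q)Q = 149Q - 3Q^2
MR = dTR/dQ = 149 - 6Q
Set MR = MC:
149 - 6Q = 50
99 = 6Q
Q* = 99/6 = 33/2

33/2


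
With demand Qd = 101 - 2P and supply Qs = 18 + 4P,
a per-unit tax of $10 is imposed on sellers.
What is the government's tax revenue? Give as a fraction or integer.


With tax on sellers, new supply: Qs' = 18 + 4(P - 10)
= 4P - 22
New equilibrium quantity:
Q_new = 60
Tax revenue = tax * Q_new = 10 * 60 = 600

600


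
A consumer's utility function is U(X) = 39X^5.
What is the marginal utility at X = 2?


MU = dU/dX = 39*5*X^(5-1)
MU = 195*X^4
At X = 2:
MU = 195 * 2^4
MU = 195 * 16 = 3120

3120


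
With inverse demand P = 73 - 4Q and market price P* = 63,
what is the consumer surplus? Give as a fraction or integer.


Maximum willingness to pay (at Q=0): P_max = 73
Quantity demanded at P* = 63:
Q* = (73 - 63)/4 = 5/2
CS = (1/2) * Q* * (P_max - P*)
CS = (1/2) * 5/2 * (73 - 63)
CS = (1/2) * 5/2 * 10 = 25/2

25/2


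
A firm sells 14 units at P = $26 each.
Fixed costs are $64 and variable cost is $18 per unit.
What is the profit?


Total Revenue = P * Q = 26 * 14 = $364
Total Cost = FC + VC*Q = 64 + 18*14 = $316
Profit = TR - TC = 364 - 316 = $48

$48


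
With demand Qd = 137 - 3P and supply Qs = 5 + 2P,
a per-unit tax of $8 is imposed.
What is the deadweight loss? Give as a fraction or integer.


Pre-tax equilibrium quantity: Q* = 289/5
Post-tax equilibrium quantity: Q_tax = 241/5
Reduction in quantity: Q* - Q_tax = 48/5
DWL = (1/2) * tax * (Q* - Q_tax)
DWL = (1/2) * 8 * 48/5 = 192/5

192/5


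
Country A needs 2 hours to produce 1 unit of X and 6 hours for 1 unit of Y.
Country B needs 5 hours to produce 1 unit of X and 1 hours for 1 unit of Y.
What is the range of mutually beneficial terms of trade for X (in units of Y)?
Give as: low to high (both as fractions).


Opportunity cost of X for Country A = hours_X / hours_Y = 2/6 = 1/3 units of Y
Opportunity cost of X for Country B = hours_X / hours_Y = 5/1 = 5 units of Y
Terms of trade must be between the two opportunity costs.
Range: 1/3 to 5

1/3 to 5


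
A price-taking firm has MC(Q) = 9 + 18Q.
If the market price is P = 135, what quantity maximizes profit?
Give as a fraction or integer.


In perfect competition, profit is maximized where P = MC.
135 = 9 + 18Q
126 = 18Q
Q* = 126/18 = 7

7


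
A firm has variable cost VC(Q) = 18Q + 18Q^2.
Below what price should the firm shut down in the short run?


AVC(Q) = VC(Q)/Q = 18 + 18Q
AVC is increasing in Q, so minimum AVC is at Q -> 0+.
Min AVC = 18
The firm should shut down if P < 18.

18


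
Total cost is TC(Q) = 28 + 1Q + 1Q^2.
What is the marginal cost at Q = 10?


MC = dTC/dQ = 1 + 2*1*Q
At Q = 10:
MC = 1 + 2*10
MC = 1 + 20 = 21

21


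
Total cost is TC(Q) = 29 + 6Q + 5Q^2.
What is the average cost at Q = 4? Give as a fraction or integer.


TC(4) = 29 + 6*4 + 5*4^2
TC(4) = 29 + 24 + 80 = 133
AC = TC/Q = 133/4 = 133/4

133/4


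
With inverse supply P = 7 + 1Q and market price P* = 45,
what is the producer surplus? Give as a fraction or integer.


Minimum supply price (at Q=0): P_min = 7
Quantity supplied at P* = 45:
Q* = (45 - 7)/1 = 38
PS = (1/2) * Q* * (P* - P_min)
PS = (1/2) * 38 * (45 - 7)
PS = (1/2) * 38 * 38 = 722

722


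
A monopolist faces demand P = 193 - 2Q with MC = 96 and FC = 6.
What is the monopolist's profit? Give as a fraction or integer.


MR = MC: 193 - 4Q = 96
Q* = 97/4
P* = 193 - 2*97/4 = 289/2
Profit = (P* - MC)*Q* - FC
= (289/2 - 96)*97/4 - 6
= 97/2*97/4 - 6
= 9409/8 - 6 = 9361/8

9361/8


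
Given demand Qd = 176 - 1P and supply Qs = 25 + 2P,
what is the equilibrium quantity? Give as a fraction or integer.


First find equilibrium price:
176 - 1P = 25 + 2P
P* = 151/3 = 151/3
Then substitute into demand:
Q* = 176 - 1 * 151/3 = 377/3

377/3


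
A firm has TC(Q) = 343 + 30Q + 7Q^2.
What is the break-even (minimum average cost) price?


AC(Q) = 343/Q + 30 + 7Q
To minimize: dAC/dQ = -343/Q^2 + 7 = 0
Q^2 = 343/7 = 49
Q* = 7
Min AC = 343/7 + 30 + 7*7
Min AC = 49 + 30 + 49 = 128

128


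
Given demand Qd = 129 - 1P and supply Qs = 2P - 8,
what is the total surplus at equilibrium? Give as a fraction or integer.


Find equilibrium: 129 - 1P = 2P - 8
129 + 8 = 3P
P* = 137/3 = 137/3
Q* = 2*137/3 - 8 = 250/3
Inverse demand: P = 129 - Q/1, so P_max = 129
Inverse supply: P = 4 + Q/2, so P_min = 4
CS = (1/2) * 250/3 * (129 - 137/3) = 31250/9
PS = (1/2) * 250/3 * (137/3 - 4) = 15625/9
TS = CS + PS = 31250/9 + 15625/9 = 15625/3

15625/3


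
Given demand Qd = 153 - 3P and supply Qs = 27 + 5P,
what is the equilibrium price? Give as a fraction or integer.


At equilibrium, Qd = Qs.
153 - 3P = 27 + 5P
153 - 27 = 3P + 5P
126 = 8P
P* = 126/8 = 63/4

63/4


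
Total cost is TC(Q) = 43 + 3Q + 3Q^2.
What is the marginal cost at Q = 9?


MC = dTC/dQ = 3 + 2*3*Q
At Q = 9:
MC = 3 + 6*9
MC = 3 + 54 = 57

57


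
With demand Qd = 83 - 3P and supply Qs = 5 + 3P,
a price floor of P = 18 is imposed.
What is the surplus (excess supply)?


At P = 18:
Qd = 83 - 3*18 = 29
Qs = 5 + 3*18 = 59
Surplus = Qs - Qd = 59 - 29 = 30

30


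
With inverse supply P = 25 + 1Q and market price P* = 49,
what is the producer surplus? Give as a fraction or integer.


Minimum supply price (at Q=0): P_min = 25
Quantity supplied at P* = 49:
Q* = (49 - 25)/1 = 24
PS = (1/2) * Q* * (P* - P_min)
PS = (1/2) * 24 * (49 - 25)
PS = (1/2) * 24 * 24 = 288

288


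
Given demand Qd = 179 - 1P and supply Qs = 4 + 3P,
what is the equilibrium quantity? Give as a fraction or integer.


First find equilibrium price:
179 - 1P = 4 + 3P
P* = 175/4 = 175/4
Then substitute into demand:
Q* = 179 - 1 * 175/4 = 541/4

541/4


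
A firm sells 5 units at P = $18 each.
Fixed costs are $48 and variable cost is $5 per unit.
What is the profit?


Total Revenue = P * Q = 18 * 5 = $90
Total Cost = FC + VC*Q = 48 + 5*5 = $73
Profit = TR - TC = 90 - 73 = $17

$17


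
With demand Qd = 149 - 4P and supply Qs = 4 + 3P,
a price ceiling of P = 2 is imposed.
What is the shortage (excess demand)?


At P = 2:
Qd = 149 - 4*2 = 141
Qs = 4 + 3*2 = 10
Shortage = Qd - Qs = 141 - 10 = 131

131


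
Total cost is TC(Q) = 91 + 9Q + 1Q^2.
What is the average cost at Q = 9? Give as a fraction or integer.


TC(9) = 91 + 9*9 + 1*9^2
TC(9) = 91 + 81 + 81 = 253
AC = TC/Q = 253/9 = 253/9

253/9


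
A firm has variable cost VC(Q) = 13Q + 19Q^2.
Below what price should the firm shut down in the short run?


AVC(Q) = VC(Q)/Q = 13 + 19Q
AVC is increasing in Q, so minimum AVC is at Q -> 0+.
Min AVC = 13
The firm should shut down if P < 13.

13


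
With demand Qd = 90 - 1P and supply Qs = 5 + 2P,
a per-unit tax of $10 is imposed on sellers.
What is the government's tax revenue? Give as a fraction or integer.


With tax on sellers, new supply: Qs' = 5 + 2(P - 10)
= 2P - 15
New equilibrium quantity:
Q_new = 55
Tax revenue = tax * Q_new = 10 * 55 = 550

550


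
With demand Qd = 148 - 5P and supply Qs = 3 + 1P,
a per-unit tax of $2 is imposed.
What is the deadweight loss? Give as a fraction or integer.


Pre-tax equilibrium quantity: Q* = 163/6
Post-tax equilibrium quantity: Q_tax = 51/2
Reduction in quantity: Q* - Q_tax = 5/3
DWL = (1/2) * tax * (Q* - Q_tax)
DWL = (1/2) * 2 * 5/3 = 5/3

5/3


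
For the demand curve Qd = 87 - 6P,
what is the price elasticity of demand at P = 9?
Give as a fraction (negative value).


dQ/dP = -6
At P = 9: Q = 87 - 6*9 = 33
E = (dQ/dP)(P/Q) = (-6)(9/33) = -18/11

-18/11


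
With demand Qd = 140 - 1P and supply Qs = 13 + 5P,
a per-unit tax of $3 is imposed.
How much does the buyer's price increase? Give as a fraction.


With a per-unit tax, the buyer's price increase depends on relative slopes.
Supply slope: d = 5, Demand slope: b = 1
Buyer's price increase = d * tax / (b + d)
= 5 * 3 / (1 + 5)
= 15 / 6 = 5/2

5/2


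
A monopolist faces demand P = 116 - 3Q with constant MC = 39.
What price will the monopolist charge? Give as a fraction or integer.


MR = 116 - 6Q
Set MR = MC: 116 - 6Q = 39
Q* = 77/6
Substitute into demand:
P* = 116 - 3*77/6 = 155/2

155/2


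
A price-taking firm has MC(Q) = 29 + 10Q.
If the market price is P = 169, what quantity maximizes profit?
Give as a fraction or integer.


In perfect competition, profit is maximized where P = MC.
169 = 29 + 10Q
140 = 10Q
Q* = 140/10 = 14

14


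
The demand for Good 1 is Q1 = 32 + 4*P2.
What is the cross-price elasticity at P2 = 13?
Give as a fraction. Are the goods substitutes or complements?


dQ1/dP2 = 4
At P2 = 13: Q1 = 32 + 4*13 = 84
Exy = (dQ1/dP2)(P2/Q1) = 4 * 13 / 84 = 13/21
Since Exy > 0, the goods are substitutes.

13/21 (substitutes)


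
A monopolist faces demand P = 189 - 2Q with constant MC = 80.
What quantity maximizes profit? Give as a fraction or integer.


TR = P*Q = (189 - 2Q)Q = 189Q - 2Q^2
MR = dTR/dQ = 189 - 4Q
Set MR = MC:
189 - 4Q = 80
109 = 4Q
Q* = 109/4 = 109/4

109/4


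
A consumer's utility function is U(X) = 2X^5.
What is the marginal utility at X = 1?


MU = dU/dX = 2*5*X^(5-1)
MU = 10*X^4
At X = 1:
MU = 10 * 1^4
MU = 10 * 1 = 10

10


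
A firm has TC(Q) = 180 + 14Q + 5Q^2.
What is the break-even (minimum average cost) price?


AC(Q) = 180/Q + 14 + 5Q
To minimize: dAC/dQ = -180/Q^2 + 5 = 0
Q^2 = 180/5 = 36
Q* = 6
Min AC = 180/6 + 14 + 5*6
Min AC = 30 + 14 + 30 = 74

74


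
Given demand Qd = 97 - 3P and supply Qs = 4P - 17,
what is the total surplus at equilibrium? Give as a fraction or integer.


Find equilibrium: 97 - 3P = 4P - 17
97 + 17 = 7P
P* = 114/7 = 114/7
Q* = 4*114/7 - 17 = 337/7
Inverse demand: P = 97/3 - Q/3, so P_max = 97/3
Inverse supply: P = 17/4 + Q/4, so P_min = 17/4
CS = (1/2) * 337/7 * (97/3 - 114/7) = 113569/294
PS = (1/2) * 337/7 * (114/7 - 17/4) = 113569/392
TS = CS + PS = 113569/294 + 113569/392 = 113569/168

113569/168


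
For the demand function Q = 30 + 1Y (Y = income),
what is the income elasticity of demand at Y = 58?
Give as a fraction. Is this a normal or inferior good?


dQ/dY = 1
At Y = 58: Q = 30 + 1*58 = 88
Ey = (dQ/dY)(Y/Q) = 1 * 58 / 88 = 29/44
Since Ey > 0, this is a normal good.

29/44 (normal good)


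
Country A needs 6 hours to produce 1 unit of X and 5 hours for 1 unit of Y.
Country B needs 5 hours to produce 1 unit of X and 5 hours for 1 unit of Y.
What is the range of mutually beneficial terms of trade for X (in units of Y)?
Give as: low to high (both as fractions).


Opportunity cost of X for Country A = hours_X / hours_Y = 6/5 = 6/5 units of Y
Opportunity cost of X for Country B = hours_X / hours_Y = 5/5 = 1 units of Y
Terms of trade must be between the two opportunity costs.
Range: 1 to 6/5

1 to 6/5


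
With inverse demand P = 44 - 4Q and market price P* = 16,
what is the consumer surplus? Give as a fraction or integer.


Maximum willingness to pay (at Q=0): P_max = 44
Quantity demanded at P* = 16:
Q* = (44 - 16)/4 = 7
CS = (1/2) * Q* * (P_max - P*)
CS = (1/2) * 7 * (44 - 16)
CS = (1/2) * 7 * 28 = 98

98


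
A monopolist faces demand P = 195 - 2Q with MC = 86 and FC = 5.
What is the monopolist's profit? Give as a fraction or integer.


MR = MC: 195 - 4Q = 86
Q* = 109/4
P* = 195 - 2*109/4 = 281/2
Profit = (P* - MC)*Q* - FC
= (281/2 - 86)*109/4 - 5
= 109/2*109/4 - 5
= 11881/8 - 5 = 11841/8

11841/8


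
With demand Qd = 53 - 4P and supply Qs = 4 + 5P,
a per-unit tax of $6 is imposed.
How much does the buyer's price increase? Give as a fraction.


With a per-unit tax, the buyer's price increase depends on relative slopes.
Supply slope: d = 5, Demand slope: b = 4
Buyer's price increase = d * tax / (b + d)
= 5 * 6 / (4 + 5)
= 30 / 9 = 10/3

10/3


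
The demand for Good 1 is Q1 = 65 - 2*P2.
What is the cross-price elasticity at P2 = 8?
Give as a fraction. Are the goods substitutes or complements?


dQ1/dP2 = -2
At P2 = 8: Q1 = 65 - 2*8 = 49
Exy = (dQ1/dP2)(P2/Q1) = -2 * 8 / 49 = -16/49
Since Exy < 0, the goods are complements.

-16/49 (complements)


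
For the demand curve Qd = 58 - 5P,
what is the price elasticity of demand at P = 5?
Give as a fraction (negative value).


dQ/dP = -5
At P = 5: Q = 58 - 5*5 = 33
E = (dQ/dP)(P/Q) = (-5)(5/33) = -25/33

-25/33


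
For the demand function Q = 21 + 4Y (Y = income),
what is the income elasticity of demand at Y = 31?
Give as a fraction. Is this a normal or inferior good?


dQ/dY = 4
At Y = 31: Q = 21 + 4*31 = 145
Ey = (dQ/dY)(Y/Q) = 4 * 31 / 145 = 124/145
Since Ey > 0, this is a normal good.

124/145 (normal good)


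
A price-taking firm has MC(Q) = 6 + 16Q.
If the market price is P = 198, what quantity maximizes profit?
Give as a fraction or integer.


In perfect competition, profit is maximized where P = MC.
198 = 6 + 16Q
192 = 16Q
Q* = 192/16 = 12

12


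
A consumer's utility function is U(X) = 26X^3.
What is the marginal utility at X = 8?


MU = dU/dX = 26*3*X^(3-1)
MU = 78*X^2
At X = 8:
MU = 78 * 8^2
MU = 78 * 64 = 4992

4992


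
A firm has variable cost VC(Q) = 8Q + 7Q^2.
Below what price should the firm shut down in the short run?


AVC(Q) = VC(Q)/Q = 8 + 7Q
AVC is increasing in Q, so minimum AVC is at Q -> 0+.
Min AVC = 8
The firm should shut down if P < 8.

8


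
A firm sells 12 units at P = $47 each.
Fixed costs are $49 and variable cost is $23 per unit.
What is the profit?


Total Revenue = P * Q = 47 * 12 = $564
Total Cost = FC + VC*Q = 49 + 23*12 = $325
Profit = TR - TC = 564 - 325 = $239

$239


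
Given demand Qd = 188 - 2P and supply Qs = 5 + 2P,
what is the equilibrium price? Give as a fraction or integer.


At equilibrium, Qd = Qs.
188 - 2P = 5 + 2P
188 - 5 = 2P + 2P
183 = 4P
P* = 183/4 = 183/4

183/4


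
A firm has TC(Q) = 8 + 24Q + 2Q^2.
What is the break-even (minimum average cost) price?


AC(Q) = 8/Q + 24 + 2Q
To minimize: dAC/dQ = -8/Q^2 + 2 = 0
Q^2 = 8/2 = 4
Q* = 2
Min AC = 8/2 + 24 + 2*2
Min AC = 4 + 24 + 4 = 32

32


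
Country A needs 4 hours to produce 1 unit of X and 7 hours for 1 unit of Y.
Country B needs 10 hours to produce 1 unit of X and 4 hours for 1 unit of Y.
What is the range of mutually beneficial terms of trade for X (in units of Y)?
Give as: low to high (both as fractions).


Opportunity cost of X for Country A = hours_X / hours_Y = 4/7 = 4/7 units of Y
Opportunity cost of X for Country B = hours_X / hours_Y = 10/4 = 5/2 units of Y
Terms of trade must be between the two opportunity costs.
Range: 4/7 to 5/2

4/7 to 5/2


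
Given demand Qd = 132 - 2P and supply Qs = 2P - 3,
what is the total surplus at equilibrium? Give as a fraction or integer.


Find equilibrium: 132 - 2P = 2P - 3
132 + 3 = 4P
P* = 135/4 = 135/4
Q* = 2*135/4 - 3 = 129/2
Inverse demand: P = 66 - Q/2, so P_max = 66
Inverse supply: P = 3/2 + Q/2, so P_min = 3/2
CS = (1/2) * 129/2 * (66 - 135/4) = 16641/16
PS = (1/2) * 129/2 * (135/4 - 3/2) = 16641/16
TS = CS + PS = 16641/16 + 16641/16 = 16641/8

16641/8


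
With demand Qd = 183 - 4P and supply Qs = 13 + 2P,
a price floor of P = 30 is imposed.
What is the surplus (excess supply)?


At P = 30:
Qd = 183 - 4*30 = 63
Qs = 13 + 2*30 = 73
Surplus = Qs - Qd = 73 - 63 = 10

10


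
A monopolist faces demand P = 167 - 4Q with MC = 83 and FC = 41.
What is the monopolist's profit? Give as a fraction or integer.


MR = MC: 167 - 8Q = 83
Q* = 21/2
P* = 167 - 4*21/2 = 125
Profit = (P* - MC)*Q* - FC
= (125 - 83)*21/2 - 41
= 42*21/2 - 41
= 441 - 41 = 400

400


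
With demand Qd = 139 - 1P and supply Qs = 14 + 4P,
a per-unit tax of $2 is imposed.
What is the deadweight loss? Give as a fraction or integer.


Pre-tax equilibrium quantity: Q* = 114
Post-tax equilibrium quantity: Q_tax = 562/5
Reduction in quantity: Q* - Q_tax = 8/5
DWL = (1/2) * tax * (Q* - Q_tax)
DWL = (1/2) * 2 * 8/5 = 8/5

8/5


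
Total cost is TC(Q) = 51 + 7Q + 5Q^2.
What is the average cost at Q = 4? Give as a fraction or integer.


TC(4) = 51 + 7*4 + 5*4^2
TC(4) = 51 + 28 + 80 = 159
AC = TC/Q = 159/4 = 159/4

159/4


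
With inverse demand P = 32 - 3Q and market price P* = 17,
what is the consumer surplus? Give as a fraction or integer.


Maximum willingness to pay (at Q=0): P_max = 32
Quantity demanded at P* = 17:
Q* = (32 - 17)/3 = 5
CS = (1/2) * Q* * (P_max - P*)
CS = (1/2) * 5 * (32 - 17)
CS = (1/2) * 5 * 15 = 75/2

75/2


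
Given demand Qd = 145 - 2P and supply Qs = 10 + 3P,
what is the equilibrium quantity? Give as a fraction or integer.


First find equilibrium price:
145 - 2P = 10 + 3P
P* = 135/5 = 27
Then substitute into demand:
Q* = 145 - 2 * 27 = 91

91


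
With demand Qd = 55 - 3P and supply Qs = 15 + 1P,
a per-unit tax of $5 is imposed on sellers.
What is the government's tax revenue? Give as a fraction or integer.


With tax on sellers, new supply: Qs' = 15 + 1(P - 5)
= 10 + 1P
New equilibrium quantity:
Q_new = 85/4
Tax revenue = tax * Q_new = 5 * 85/4 = 425/4

425/4


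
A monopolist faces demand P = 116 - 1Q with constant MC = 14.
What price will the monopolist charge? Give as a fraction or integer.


MR = 116 - 2Q
Set MR = MC: 116 - 2Q = 14
Q* = 51
Substitute into demand:
P* = 116 - 1*51 = 65

65


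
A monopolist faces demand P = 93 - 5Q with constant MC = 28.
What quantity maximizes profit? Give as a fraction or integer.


TR = P*Q = (93 - 5Q)Q = 93Q - 5Q^2
MR = dTR/dQ = 93 - 10Q
Set MR = MC:
93 - 10Q = 28
65 = 10Q
Q* = 65/10 = 13/2

13/2


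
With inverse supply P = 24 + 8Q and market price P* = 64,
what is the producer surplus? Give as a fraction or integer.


Minimum supply price (at Q=0): P_min = 24
Quantity supplied at P* = 64:
Q* = (64 - 24)/8 = 5
PS = (1/2) * Q* * (P* - P_min)
PS = (1/2) * 5 * (64 - 24)
PS = (1/2) * 5 * 40 = 100

100


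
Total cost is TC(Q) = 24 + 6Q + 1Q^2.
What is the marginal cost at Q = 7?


MC = dTC/dQ = 6 + 2*1*Q
At Q = 7:
MC = 6 + 2*7
MC = 6 + 14 = 20

20


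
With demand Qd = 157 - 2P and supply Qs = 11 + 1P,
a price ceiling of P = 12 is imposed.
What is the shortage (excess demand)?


At P = 12:
Qd = 157 - 2*12 = 133
Qs = 11 + 1*12 = 23
Shortage = Qd - Qs = 133 - 23 = 110

110


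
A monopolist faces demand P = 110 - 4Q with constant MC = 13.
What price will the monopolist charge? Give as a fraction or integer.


MR = 110 - 8Q
Set MR = MC: 110 - 8Q = 13
Q* = 97/8
Substitute into demand:
P* = 110 - 4*97/8 = 123/2

123/2


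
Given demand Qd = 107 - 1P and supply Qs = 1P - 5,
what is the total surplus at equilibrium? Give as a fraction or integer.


Find equilibrium: 107 - 1P = 1P - 5
107 + 5 = 2P
P* = 112/2 = 56
Q* = 1*56 - 5 = 51
Inverse demand: P = 107 - Q/1, so P_max = 107
Inverse supply: P = 5 + Q/1, so P_min = 5
CS = (1/2) * 51 * (107 - 56) = 2601/2
PS = (1/2) * 51 * (56 - 5) = 2601/2
TS = CS + PS = 2601/2 + 2601/2 = 2601

2601


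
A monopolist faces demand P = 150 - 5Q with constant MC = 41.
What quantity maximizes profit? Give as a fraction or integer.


TR = P*Q = (150 - 5Q)Q = 150Q - 5Q^2
MR = dTR/dQ = 150 - 10Q
Set MR = MC:
150 - 10Q = 41
109 = 10Q
Q* = 109/10 = 109/10

109/10


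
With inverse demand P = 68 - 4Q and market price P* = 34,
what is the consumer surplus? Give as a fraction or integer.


Maximum willingness to pay (at Q=0): P_max = 68
Quantity demanded at P* = 34:
Q* = (68 - 34)/4 = 17/2
CS = (1/2) * Q* * (P_max - P*)
CS = (1/2) * 17/2 * (68 - 34)
CS = (1/2) * 17/2 * 34 = 289/2

289/2


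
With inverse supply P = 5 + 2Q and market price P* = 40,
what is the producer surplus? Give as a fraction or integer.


Minimum supply price (at Q=0): P_min = 5
Quantity supplied at P* = 40:
Q* = (40 - 5)/2 = 35/2
PS = (1/2) * Q* * (P* - P_min)
PS = (1/2) * 35/2 * (40 - 5)
PS = (1/2) * 35/2 * 35 = 1225/4

1225/4


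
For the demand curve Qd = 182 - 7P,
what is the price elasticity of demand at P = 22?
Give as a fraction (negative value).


dQ/dP = -7
At P = 22: Q = 182 - 7*22 = 28
E = (dQ/dP)(P/Q) = (-7)(22/28) = -11/2

-11/2


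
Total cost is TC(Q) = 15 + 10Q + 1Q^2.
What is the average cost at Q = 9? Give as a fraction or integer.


TC(9) = 15 + 10*9 + 1*9^2
TC(9) = 15 + 90 + 81 = 186
AC = TC/Q = 186/9 = 62/3

62/3


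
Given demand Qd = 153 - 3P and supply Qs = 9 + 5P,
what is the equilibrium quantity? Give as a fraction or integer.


First find equilibrium price:
153 - 3P = 9 + 5P
P* = 144/8 = 18
Then substitute into demand:
Q* = 153 - 3 * 18 = 99

99


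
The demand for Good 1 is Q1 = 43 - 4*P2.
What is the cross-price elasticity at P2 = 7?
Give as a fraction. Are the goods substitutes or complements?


dQ1/dP2 = -4
At P2 = 7: Q1 = 43 - 4*7 = 15
Exy = (dQ1/dP2)(P2/Q1) = -4 * 7 / 15 = -28/15
Since Exy < 0, the goods are complements.

-28/15 (complements)


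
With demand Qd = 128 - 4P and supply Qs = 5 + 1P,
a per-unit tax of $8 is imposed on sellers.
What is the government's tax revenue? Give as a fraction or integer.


With tax on sellers, new supply: Qs' = 5 + 1(P - 8)
= 1P - 3
New equilibrium quantity:
Q_new = 116/5
Tax revenue = tax * Q_new = 8 * 116/5 = 928/5

928/5


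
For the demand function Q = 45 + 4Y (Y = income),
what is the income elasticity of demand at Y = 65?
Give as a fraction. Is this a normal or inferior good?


dQ/dY = 4
At Y = 65: Q = 45 + 4*65 = 305
Ey = (dQ/dY)(Y/Q) = 4 * 65 / 305 = 52/61
Since Ey > 0, this is a normal good.

52/61 (normal good)


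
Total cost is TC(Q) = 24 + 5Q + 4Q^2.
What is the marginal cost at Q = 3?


MC = dTC/dQ = 5 + 2*4*Q
At Q = 3:
MC = 5 + 8*3
MC = 5 + 24 = 29

29


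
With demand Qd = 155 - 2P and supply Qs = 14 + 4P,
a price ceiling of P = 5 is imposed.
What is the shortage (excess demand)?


At P = 5:
Qd = 155 - 2*5 = 145
Qs = 14 + 4*5 = 34
Shortage = Qd - Qs = 145 - 34 = 111

111


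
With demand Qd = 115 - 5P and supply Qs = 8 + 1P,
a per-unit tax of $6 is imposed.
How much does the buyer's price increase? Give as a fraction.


With a per-unit tax, the buyer's price increase depends on relative slopes.
Supply slope: d = 1, Demand slope: b = 5
Buyer's price increase = d * tax / (b + d)
= 1 * 6 / (5 + 1)
= 6 / 6 = 1

1


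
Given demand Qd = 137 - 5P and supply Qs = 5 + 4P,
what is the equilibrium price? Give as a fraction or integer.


At equilibrium, Qd = Qs.
137 - 5P = 5 + 4P
137 - 5 = 5P + 4P
132 = 9P
P* = 132/9 = 44/3

44/3


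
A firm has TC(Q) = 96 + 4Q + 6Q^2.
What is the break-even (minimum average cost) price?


AC(Q) = 96/Q + 4 + 6Q
To minimize: dAC/dQ = -96/Q^2 + 6 = 0
Q^2 = 96/6 = 16
Q* = 4
Min AC = 96/4 + 4 + 6*4
Min AC = 24 + 4 + 24 = 52

52


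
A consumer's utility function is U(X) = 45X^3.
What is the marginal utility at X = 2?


MU = dU/dX = 45*3*X^(3-1)
MU = 135*X^2
At X = 2:
MU = 135 * 2^2
MU = 135 * 4 = 540

540


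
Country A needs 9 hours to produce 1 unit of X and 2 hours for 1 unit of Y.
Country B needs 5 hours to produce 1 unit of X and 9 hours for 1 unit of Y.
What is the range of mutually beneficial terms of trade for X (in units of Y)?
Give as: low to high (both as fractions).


Opportunity cost of X for Country A = hours_X / hours_Y = 9/2 = 9/2 units of Y
Opportunity cost of X for Country B = hours_X / hours_Y = 5/9 = 5/9 units of Y
Terms of trade must be between the two opportunity costs.
Range: 5/9 to 9/2

5/9 to 9/2


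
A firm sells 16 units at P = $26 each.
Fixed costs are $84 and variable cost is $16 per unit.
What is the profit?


Total Revenue = P * Q = 26 * 16 = $416
Total Cost = FC + VC*Q = 84 + 16*16 = $340
Profit = TR - TC = 416 - 340 = $76

$76


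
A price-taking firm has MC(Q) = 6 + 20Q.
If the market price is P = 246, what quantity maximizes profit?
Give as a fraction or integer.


In perfect competition, profit is maximized where P = MC.
246 = 6 + 20Q
240 = 20Q
Q* = 240/20 = 12

12


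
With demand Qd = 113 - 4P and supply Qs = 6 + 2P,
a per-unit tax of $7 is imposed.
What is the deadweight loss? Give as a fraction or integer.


Pre-tax equilibrium quantity: Q* = 125/3
Post-tax equilibrium quantity: Q_tax = 97/3
Reduction in quantity: Q* - Q_tax = 28/3
DWL = (1/2) * tax * (Q* - Q_tax)
DWL = (1/2) * 7 * 28/3 = 98/3

98/3


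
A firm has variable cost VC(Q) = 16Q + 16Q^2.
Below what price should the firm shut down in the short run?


AVC(Q) = VC(Q)/Q = 16 + 16Q
AVC is increasing in Q, so minimum AVC is at Q -> 0+.
Min AVC = 16
The firm should shut down if P < 16.

16


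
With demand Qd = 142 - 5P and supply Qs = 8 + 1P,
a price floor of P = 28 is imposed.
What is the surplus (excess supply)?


At P = 28:
Qd = 142 - 5*28 = 2
Qs = 8 + 1*28 = 36
Surplus = Qs - Qd = 36 - 2 = 34

34


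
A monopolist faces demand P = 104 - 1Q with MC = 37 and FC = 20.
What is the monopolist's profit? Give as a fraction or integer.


MR = MC: 104 - 2Q = 37
Q* = 67/2
P* = 104 - 1*67/2 = 141/2
Profit = (P* - MC)*Q* - FC
= (141/2 - 37)*67/2 - 20
= 67/2*67/2 - 20
= 4489/4 - 20 = 4409/4

4409/4
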